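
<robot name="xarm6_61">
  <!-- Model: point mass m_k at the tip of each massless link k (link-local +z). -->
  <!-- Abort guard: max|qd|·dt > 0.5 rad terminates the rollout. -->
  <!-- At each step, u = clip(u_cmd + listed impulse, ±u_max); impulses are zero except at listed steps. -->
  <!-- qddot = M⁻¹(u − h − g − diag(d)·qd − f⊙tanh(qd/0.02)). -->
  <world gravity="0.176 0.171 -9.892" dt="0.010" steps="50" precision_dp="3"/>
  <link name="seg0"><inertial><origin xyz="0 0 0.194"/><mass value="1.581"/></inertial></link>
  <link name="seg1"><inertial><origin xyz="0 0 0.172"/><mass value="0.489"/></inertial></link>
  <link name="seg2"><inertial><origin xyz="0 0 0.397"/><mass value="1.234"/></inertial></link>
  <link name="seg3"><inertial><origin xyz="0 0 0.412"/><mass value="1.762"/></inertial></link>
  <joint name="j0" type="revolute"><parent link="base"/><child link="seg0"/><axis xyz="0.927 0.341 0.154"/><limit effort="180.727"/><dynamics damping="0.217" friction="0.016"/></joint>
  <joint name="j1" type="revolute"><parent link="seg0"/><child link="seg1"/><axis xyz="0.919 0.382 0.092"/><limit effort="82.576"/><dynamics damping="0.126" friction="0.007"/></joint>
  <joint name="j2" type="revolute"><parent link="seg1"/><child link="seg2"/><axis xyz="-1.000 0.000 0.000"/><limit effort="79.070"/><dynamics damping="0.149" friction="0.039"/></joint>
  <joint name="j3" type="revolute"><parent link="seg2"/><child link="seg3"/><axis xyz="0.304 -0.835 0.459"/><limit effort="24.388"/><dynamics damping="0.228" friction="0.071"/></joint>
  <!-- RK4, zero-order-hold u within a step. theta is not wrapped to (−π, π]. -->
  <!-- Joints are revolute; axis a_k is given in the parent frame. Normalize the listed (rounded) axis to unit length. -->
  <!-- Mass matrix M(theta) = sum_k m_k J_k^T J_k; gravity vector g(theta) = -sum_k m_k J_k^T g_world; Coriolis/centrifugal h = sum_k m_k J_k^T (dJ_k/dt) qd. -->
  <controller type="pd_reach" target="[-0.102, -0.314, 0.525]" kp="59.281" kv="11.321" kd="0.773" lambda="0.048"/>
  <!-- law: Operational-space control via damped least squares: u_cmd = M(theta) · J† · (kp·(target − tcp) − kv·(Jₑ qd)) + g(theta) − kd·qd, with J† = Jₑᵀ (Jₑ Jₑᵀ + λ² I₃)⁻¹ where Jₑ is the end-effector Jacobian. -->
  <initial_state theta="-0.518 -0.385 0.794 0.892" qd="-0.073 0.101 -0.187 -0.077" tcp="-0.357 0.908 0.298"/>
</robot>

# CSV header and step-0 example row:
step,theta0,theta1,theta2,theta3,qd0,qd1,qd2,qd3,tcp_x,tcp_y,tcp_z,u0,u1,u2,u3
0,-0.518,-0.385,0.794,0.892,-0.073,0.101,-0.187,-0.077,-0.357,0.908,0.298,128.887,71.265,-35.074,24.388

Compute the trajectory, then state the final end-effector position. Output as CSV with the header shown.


step,theta0,theta1,theta2,theta3,qd0,qd1,qd2,qd3,tcp_x,tcp_y,tcp_z,u0,u1,u2,u3
1,-0.506,-0.391,0.800,0.894,2.422,-1.380,1.443,0.516,-0.356,0.905,0.300,116.670,67.163,-34.217,24.388
2,-0.473,-0.408,0.824,0.904,4.195,-2.007,3.154,1.357,-0.354,0.897,0.303,104.193,61.521,-32.482,24.388
3,-0.425,-0.429,0.863,0.922,5.451,-2.160,4.711,2.236,-0.351,0.883,0.307,91.870,55.205,-30.126,21.759
4,-0.365,-0.452,0.916,0.947,6.500,-2.391,5.750,2.747,-0.347,0.865,0.313,80.473,49.331,-27.442,19.314
5,-0.296,-0.476,0.977,0.976,7.350,-2.599,6.434,2.995,-0.342,0.844,0.320,70.023,43.929,-24.752,17.274
6,-0.219,-0.503,1.044,1.007,8.009,-2.701,6.903,3.084,-0.336,0.819,0.328,60.458,38.962,-22.248,15.487
7,-0.137,-0.530,1.114,1.037,8.503,-2.679,7.235,3.071,-0.330,0.792,0.336,51.726,34.418,-20.020,13.874
8,-0.050,-0.556,1.188,1.068,8.863,-2.539,7.474,2.983,-0.324,0.763,0.346,43.782,30.285,-18.103,12.397
9,0.040,-0.580,1.264,1.097,9.112,-2.293,7.646,2.836,-0.317,0.732,0.356,36.584,26.541,-16.492,11.036
10,0.132,-0.601,1.341,1.125,9.273,-1.960,7.764,2.635,-0.310,0.699,0.366,30.096,23.163,-15.163,9.778
11,0.225,-0.618,1.419,1.150,9.364,-1.560,7.830,2.385,-0.302,0.666,0.377,24.286,20.127,-14.084,8.618
12,0.318,-0.632,1.497,1.172,9.400,-1.117,7.839,2.089,-0.295,0.631,0.389,19.121,17.412,-13.212,7.546
13,0.412,-0.641,1.575,1.191,9.395,-0.660,7.783,1.757,-0.287,0.597,0.400,14.563,14.998,-12.505,6.552
14,0.506,-0.645,1.653,1.207,9.360,-0.218,7.651,1.405,-0.279,0.561,0.411,10.560,12.857,-11.918,5.619
15,0.599,-0.645,1.728,1.220,9.302,0.183,7.435,1.052,-0.272,0.525,0.423,7.043,10.949,-11.405,4.727
16,0.692,-0.641,1.801,1.229,9.221,0.528,7.140,0.723,-0.264,0.490,0.434,3.922,9.213,-10.922,3.855
17,0.783,-0.635,1.871,1.234,9.111,0.822,6.782,0.431,-0.258,0.454,0.445,1.097,7.567,-10.427,2.985
18,0.874,-0.625,1.936,1.237,8.965,1.063,6.370,0.191,-0.251,0.418,0.455,-1.526,5.945,-9.877,2.102
19,0.963,-0.614,1.998,1.238,8.779,1.254,5.920,0.010,-0.245,0.382,0.465,-4.020,4.298,-9.234,1.198
20,1.049,-0.600,2.054,1.238,8.547,1.381,5.433,-0.084,-0.238,0.346,0.475,-6.439,2.609,-8.467,0.239
21,1.133,-0.586,2.106,1.237,8.260,1.484,4.942,-0.126,-0.232,0.310,0.485,-8.772,0.872,-7.592,-0.732
22,1.214,-0.571,2.153,1.236,7.921,1.561,4.453,-0.122,-0.226,0.275,0.493,-10.989,-0.870,-6.620,-1.702
23,1.291,-0.555,2.195,1.235,7.534,1.615,3.971,-0.079,-0.220,0.240,0.502,-13.056,-2.576,-5.573,-2.657
24,1.365,-0.539,2.233,1.234,7.105,1.653,3.506,-0.011,-0.213,0.206,0.509,-14.937,-4.209,-4.480,-3.578
25,1.433,-0.522,2.266,1.234,6.644,1.698,3.073,0.045,-0.206,0.173,0.516,-16.589,-5.740,-3.382,-4.419
26,1.497,-0.505,2.294,1.235,6.163,1.723,2.660,0.111,-0.200,0.140,0.522,-18.029,-7.143,-2.281,-5.202
27,1.557,-0.487,2.319,1.236,5.672,1.731,2.274,0.184,-0.192,0.108,0.527,-19.259,-8.414,-1.197,-5.923
28,1.611,-0.470,2.340,1.239,5.177,1.731,1.919,0.253,-0.185,0.077,0.531,-20.285,-9.549,-0.155,-6.570
29,1.660,-0.453,2.357,1.241,4.690,1.725,1.597,0.314,-0.177,0.048,0.535,-21.119,-10.547,0.831,-7.137
30,1.705,-0.436,2.372,1.245,4.218,1.712,1.309,0.365,-0.170,0.019,0.538,-21.777,-11.409,1.746,-7.622
31,1.745,-0.419,2.384,1.249,3.768,1.693,1.054,0.404,-0.162,-0.008,0.540,-22.276,-12.139,2.582,-8.025
32,1.780,-0.402,2.393,1.253,3.343,1.667,0.831,0.433,-0.154,-0.034,0.541,-22.635,-12.740,3.329,-8.349
33,1.812,-0.385,2.400,1.257,2.948,1.636,0.638,0.453,-0.146,-0.058,0.542,-22.869,-13.217,3.981,-8.599
34,1.839,-0.369,2.406,1.262,2.585,1.598,0.472,0.465,-0.138,-0.081,0.543,-22.993,-13.578,4.537,-8.780
35,1.863,-0.353,2.410,1.266,2.253,1.555,0.333,0.469,-0.131,-0.103,0.543,-23.022,-13.828,4.993,-8.896
36,1.884,-0.338,2.413,1.271,1.953,1.507,0.217,0.468,-0.124,-0.123,0.542,-22.967,-13.976,5.350,-8.954
37,1.903,-0.323,2.414,1.276,1.683,1.455,0.123,0.463,-0.117,-0.142,0.542,-22.840,-14.030,5.612,-8.960
38,1.918,-0.309,2.415,1.280,1.442,1.401,0.048,0.453,-0.110,-0.160,0.541,-22.650,-13.997,5.783,-8.920
39,1.931,-0.295,2.415,1.285,1.228,1.347,-0.007,0.440,-0.103,-0.176,0.540,-22.405,-13.888,5.864,-8.839
40,1.943,-0.282,2.415,1.289,1.035,1.301,-0.042,0.421,-0.097,-0.191,0.539,-22.111,-13.714,5.853,-8.722
41,1.952,-0.269,2.415,1.293,0.868,1.248,-0.067,0.403,-0.092,-0.205,0.537,-21.782,-13.475,5.774,-8.577
42,1.960,-0.257,2.414,1.297,0.722,1.191,-0.082,0.385,-0.086,-0.218,0.536,-21.422,-13.180,5.632,-8.410
43,1.967,-0.245,2.413,1.301,0.596,1.133,-0.089,0.366,-0.081,-0.230,0.535,-21.036,-12.839,5.433,-8.222
44,1.972,-0.234,2.412,1.304,0.486,1.076,-0.089,0.347,-0.076,-0.240,0.533,-20.628,-12.458,5.184,-8.017
45,1.977,-0.224,2.411,1.308,0.391,1.019,-0.082,0.327,-0.072,-0.250,0.532,-20.202,-12.047,4.892,-7.800
46,1.980,-0.214,2.411,1.311,0.310,0.965,-0.070,0.306,-0.068,-0.259,0.531,-19.764,-11.610,4.563,-7.573
47,1.983,-0.204,2.410,1.314,0.239,0.912,-0.055,0.285,-0.065,-0.267,0.529,-19.317,-11.154,4.205,-7.339
48,1.985,-0.195,2.410,1.317,0.178,0.861,-0.036,0.264,-0.062,-0.274,0.528,-18.865,-10.684,3.823,-7.100
49,1.986,-0.187,2.409,1.319,0.127,0.812,-0.016,0.243,-0.059,-0.281,0.527,-18.411,-10.204,3.424,-6.859
50,1.987,-0.179,2.409,1.322,0.084,0.761,0.003,0.223,-0.056,-0.287,0.526,,,,
# final tcp position (m): -0.056 -0.287 0.526


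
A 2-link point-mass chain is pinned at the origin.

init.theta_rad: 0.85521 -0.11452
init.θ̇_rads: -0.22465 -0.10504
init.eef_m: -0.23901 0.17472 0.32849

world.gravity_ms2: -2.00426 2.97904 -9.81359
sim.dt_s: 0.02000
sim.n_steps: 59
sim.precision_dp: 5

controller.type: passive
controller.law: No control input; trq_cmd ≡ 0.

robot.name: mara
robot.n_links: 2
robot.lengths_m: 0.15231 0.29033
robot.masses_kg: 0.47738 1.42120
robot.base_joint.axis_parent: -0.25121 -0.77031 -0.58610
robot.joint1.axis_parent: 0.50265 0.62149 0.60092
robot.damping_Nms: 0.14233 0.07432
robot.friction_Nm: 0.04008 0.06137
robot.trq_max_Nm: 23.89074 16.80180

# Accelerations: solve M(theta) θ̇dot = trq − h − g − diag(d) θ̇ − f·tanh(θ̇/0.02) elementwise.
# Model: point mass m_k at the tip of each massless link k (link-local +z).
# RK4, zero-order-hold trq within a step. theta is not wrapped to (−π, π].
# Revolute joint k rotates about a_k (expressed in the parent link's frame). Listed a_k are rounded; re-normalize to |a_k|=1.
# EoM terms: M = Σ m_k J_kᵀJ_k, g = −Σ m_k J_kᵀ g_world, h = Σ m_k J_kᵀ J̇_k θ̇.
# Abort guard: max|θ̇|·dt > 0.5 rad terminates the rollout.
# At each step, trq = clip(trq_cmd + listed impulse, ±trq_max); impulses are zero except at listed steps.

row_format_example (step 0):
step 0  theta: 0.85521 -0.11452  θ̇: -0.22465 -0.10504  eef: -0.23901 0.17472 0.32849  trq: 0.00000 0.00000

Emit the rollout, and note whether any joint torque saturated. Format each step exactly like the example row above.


step 1  theta: 0.85842 -0.11285  θ̇: 0.50730 0.21286  eef: -0.23945 0.17512 0.32797  trq: 0.00000 0.00000
step 2  theta: 0.87510 -0.10657  θ̇: 1.15530 0.40749  eef: -0.24179 0.17763 0.32495  trq: 0.00000 0.00000
step 3  theta: 0.90448 -0.09670  θ̇: 1.78054 0.57911  eef: -0.24579 0.18232 0.31939  trq: 0.00000 0.00000
step 4  theta: 0.94633 -0.08330  θ̇: 2.40603 0.76618  eef: -0.25122 0.18918 0.31119  trq: 0.00000 0.00000
step 5  theta: 1.00083 -0.06575  θ̇: 3.04829 0.99802  eef: -0.25774 0.19816 0.30018  trq: 0.00000 0.00000
step 6  theta: 1.06844 -0.04294  θ̇: 3.71751 1.29548  eef: -0.26498 0.20919 0.28618  trq: 0.00000 0.00000
step 7  theta: 1.14974 -0.01341  θ̇: 4.41702 1.66983  eef: -0.27244 0.22215 0.26898  trq: 0.00000 0.00000
step 8  theta: 1.24530 0.02437  θ̇: 5.14203 2.11978  eef: -0.27952 0.23684 0.24837  trq: 0.00000 0.00000
step 9  theta: 1.35550 0.07176  θ̇: 5.87768 2.62619  eef: -0.28546 0.25303 0.22422  trq: 0.00000 0.00000
step 10  theta: 1.48029 0.12950  θ̇: 6.59597 3.14452  eef: -0.28939 0.27039 0.19647  trq: 0.00000 0.00000
step 11  theta: 1.61893 0.19711  θ̇: 7.25227 3.59672  eef: -0.29026 0.28856 0.16528  trq: 0.00000 0.00000
step 12  theta: 1.76956 0.27218  θ̇: 7.78390 3.86883  eef: -0.28698 0.30712 0.13103  trq: 0.00000 0.00000
step 13  theta: 1.92896 0.34977  θ̇: 8.11773 3.82826  eef: -0.27846 0.32565 0.09443  trq: 0.00000 0.00000
step 14  theta: 2.09254 0.42251  θ̇: 8.19475 3.37390  eef: -0.26380 0.34378 0.05647  trq: 0.00000 0.00000
step 15  theta: 2.25496 0.48192  θ̇: 8.00659 2.50508  eef: -0.24244 0.36109 0.01831  trq: 0.00000 0.00000
step 16  theta: 2.41144 0.52081  θ̇: 7.61668 1.35496  eef: -0.21420 0.37710 -0.01884  trq: 0.00000 0.00000
step 17  theta: 2.55907 0.53576  θ̇: 7.14307 0.15044  eef: -0.17926 0.39113 -0.05378  trq: 0.00000 0.00000
step 18  theta: 2.69863 0.53007  θ̇: 6.84804 -0.64111  eef: -0.13821 0.40223 -0.08538  trq: 0.00000 0.00000
step 19  theta: 2.83343 0.51166  θ̇: 6.64490 -1.15650  eef: -0.09203 0.40932 -0.11262  trq: 0.00000 0.00000
step 20  theta: 2.96506 0.48573  θ̇: 6.53256 -1.39068  eef: -0.04208 0.41174 -0.13453  trq: 0.00000 0.00000
step 21  theta: 3.09526 0.45780  θ̇: 6.49566 -1.36425  eef: 0.00998 0.40911 -0.15047  trq: 0.00000 0.00000
step 22  theta: 3.22509 0.43240  θ̇: 6.48762 -1.15343  eef: 0.06232 0.40148 -0.16019  trq: 0.00000 0.00000
step 23  theta: 3.35458 0.41226  θ̇: 6.45343 -0.85314  eef: 0.11321 0.38928 -0.16383  trq: 0.00000 0.00000
step 24  theta: 3.48275 0.39831  θ̇: 6.34836 -0.54667  eef: 0.16112 0.37329 -0.16186  trq: 0.00000 0.00000
step 25  theta: 3.60787 0.39005  θ̇: 6.14715 -0.28952  eef: 0.20491 0.35449 -0.15502  trq: 0.00000 0.00000
step 26  theta: 3.72795 0.38622  θ̇: 5.84487 -0.10639  eef: 0.24380 0.33394 -0.14427  trq: 0.00000 0.00000
step 27  theta: 3.84104 0.38527  θ̇: 5.43386 -0.02838  eef: 0.27742 0.31267 -0.13062  trq: 0.00000 0.00000
step 28  theta: 3.94490 0.38480  θ̇: 4.91600 -0.07121  eef: 0.30575 0.29166 -0.11510  trq: 0.00000 0.00000
step 29  theta: 4.03842 0.38400  θ̇: 4.42201 -0.02557  eef: 0.32903 0.27167 -0.09872  trq: 0.00000 0.00000
step 30  theta: 4.12159 0.38368  θ̇: 3.86614 -0.05149  eef: 0.34769 0.25325 -0.08247  trq: 0.00000 0.00000
step 31  theta: 4.19371 0.38320  θ̇: 3.32016 -0.03761  eef: 0.36227 0.23684 -0.06710  trq: 0.00000 0.00000
step 32  theta: 4.25474 0.38285  θ̇: 2.75515 -0.04293  eef: 0.37336 0.22272 -0.05326  trq: 0.00000 0.00000
step 33  theta: 4.30453 0.38258  θ̇: 2.19656 -0.03142  eef: 0.38154 0.21109 -0.04144  trq: 0.00000 0.00000
step 34  theta: 4.34336 0.38289  θ̇: 1.65913 0.01683  eef: 0.38731 0.20201 -0.03202  trq: 0.00000 0.00000
step 35  theta: 4.37094 0.38328  θ̇: 1.12691 0.06925  eef: 0.39109 0.19556 -0.02520  trq: 0.00000 0.00000
step 36  theta: 4.38804 0.38493  θ̇: 0.59178 0.10926  eef: 0.39320 0.19168 -0.02119  trq: 0.00000 0.00000
step 37  theta: 4.39493 0.38813  θ̇: 0.10452 0.22157  eef: 0.39381 0.19036 -0.02006  trq: 0.00000 0.00000
step 38  theta: 4.39296 0.39489  θ̇: -0.28571 0.47825  eef: 0.39300 0.19145 -0.02188  trq: 0.00000 0.00000
step 39  theta: 4.38364 0.40742  θ̇: -0.64194 0.77854  eef: 0.39069 0.19483 -0.02667  trq: 0.00000 0.00000
step 40  theta: 4.36741 0.42616  θ̇: -0.97878 1.09675  eef: 0.38670 0.20041 -0.03430  trq: 0.00000 0.00000
step 41  theta: 4.34458 0.45132  θ̇: -1.30296 1.41835  eef: 0.38074 0.20815 -0.04458  trq: 0.00000 0.00000
step 42  theta: 4.31530 0.48276  θ̇: -1.62651 1.71947  eef: 0.37243 0.21794 -0.05718  trq: 0.00000 0.00000
step 43  theta: 4.27941 0.51974  θ̇: -1.96690 1.96652  eef: 0.36135 0.22969 -0.07168  trq: 0.00000 0.00000
step 44  theta: 4.23637 0.56079  θ̇: -2.34504 2.11929  eef: 0.34705 0.24325 -0.08752  trq: 0.00000 0.00000
step 45  theta: 4.18522 0.60362  θ̇: -2.78026 2.13883  eef: 0.32916 0.25842 -0.10401  trq: 0.00000 0.00000
step 46  theta: 4.12471 0.64528  θ̇: -3.28264 1.99944  eef: 0.30739 0.27493 -0.12038  trq: 0.00000 0.00000
step 47  theta: 4.05351 0.68253  θ̇: -3.84558 1.70046  eef: 0.28163 0.29242 -0.13581  trq: 0.00000 0.00000
step 48  theta: 3.97065 0.71243  θ̇: -4.44232 1.27224  eef: 0.25193 0.31044 -0.14949  trq: 0.00000 0.00000
step 49  theta: 3.87588 0.73294  θ̇: -5.02889 0.77271  eef: 0.21852 0.32843 -0.16064  trq: 0.00000 0.00000
step 50  theta: 3.76992 0.74336  θ̇: -5.55267 0.27598  eef: 0.18181 0.34575 -0.16860  trq: 0.00000 0.00000
step 51  theta: 3.65455 0.74453  θ̇: -5.92858 -0.08419  eef: 0.14242 0.36172 -0.17280  trq: 0.00000 0.00000
step 52  theta: 3.53473 0.74257  θ̇: -6.04006 -0.10685  eef: 0.10098 0.37545 -0.17291  trq: 0.00000 0.00000
step 53  theta: 3.41353 0.74050  θ̇: -6.06478 -0.09253  eef: 0.05840 0.38632 -0.16876  trq: 0.00000 0.00000
step 54  theta: 3.29277 0.73920  θ̇: -5.99716 -0.03214  eef: 0.01573 0.39396 -0.16041  trq: 0.00000 0.00000
step 55  theta: 3.17392 0.73895  θ̇: -5.90489 -0.03927  eef: -0.02598 0.39822 -0.14811  trq: 0.00000 0.00000
step 56  theta: 3.05788 0.73912  θ̇: -5.71878 0.00583  eef: -0.06571 0.39919 -0.13236  trq: 0.00000 0.00000
step 57  theta: 2.94596 0.73984  θ̇: -5.46909 0.05818  eef: -0.10263 0.39708 -0.11383  trq: 0.00000 0.00000
step 58  theta: 2.83958 0.74160  θ̇: -5.15189 0.13348  eef: -0.13610 0.39226 -0.09330  trq: 0.00000 0.00000
step 59  theta: 2.74050 0.74568  θ̇: -4.74317 0.28425  eef: -0.16572 0.38515 -0.07163
any joint saturated: no


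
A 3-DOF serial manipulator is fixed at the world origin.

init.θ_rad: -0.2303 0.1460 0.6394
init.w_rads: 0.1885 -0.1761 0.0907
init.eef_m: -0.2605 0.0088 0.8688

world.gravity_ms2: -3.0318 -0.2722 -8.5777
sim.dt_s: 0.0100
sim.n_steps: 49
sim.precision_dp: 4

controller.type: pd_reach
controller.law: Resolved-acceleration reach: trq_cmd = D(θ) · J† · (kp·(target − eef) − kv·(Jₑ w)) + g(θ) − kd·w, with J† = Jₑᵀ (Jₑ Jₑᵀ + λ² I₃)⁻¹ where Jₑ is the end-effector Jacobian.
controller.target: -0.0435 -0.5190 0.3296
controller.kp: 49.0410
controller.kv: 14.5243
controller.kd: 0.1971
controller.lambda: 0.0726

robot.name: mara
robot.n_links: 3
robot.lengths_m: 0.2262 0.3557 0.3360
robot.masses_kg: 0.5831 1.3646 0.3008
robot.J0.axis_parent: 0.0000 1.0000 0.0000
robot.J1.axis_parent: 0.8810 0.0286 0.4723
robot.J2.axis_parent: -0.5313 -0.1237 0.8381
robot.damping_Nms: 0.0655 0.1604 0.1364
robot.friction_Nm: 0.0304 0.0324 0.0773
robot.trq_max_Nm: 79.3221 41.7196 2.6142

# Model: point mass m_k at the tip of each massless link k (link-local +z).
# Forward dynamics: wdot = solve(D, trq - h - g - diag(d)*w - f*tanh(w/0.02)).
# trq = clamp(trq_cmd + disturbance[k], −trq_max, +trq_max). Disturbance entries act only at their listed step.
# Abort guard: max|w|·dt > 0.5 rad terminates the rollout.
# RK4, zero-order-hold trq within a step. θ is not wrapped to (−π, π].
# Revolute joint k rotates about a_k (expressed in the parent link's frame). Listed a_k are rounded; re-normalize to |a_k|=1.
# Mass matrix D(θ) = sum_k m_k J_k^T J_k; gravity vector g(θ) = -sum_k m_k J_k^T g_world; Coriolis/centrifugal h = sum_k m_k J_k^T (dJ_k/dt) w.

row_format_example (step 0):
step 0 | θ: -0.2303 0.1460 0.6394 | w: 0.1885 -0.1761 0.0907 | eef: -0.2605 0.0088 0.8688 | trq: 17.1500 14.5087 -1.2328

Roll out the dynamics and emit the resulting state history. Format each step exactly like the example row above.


step 1 | θ: -0.2275 0.1476 0.6459 | w: 0.3673 0.4901 1.1682 | eef: -0.2588 0.0086 0.8691 | trq: 16.6321 12.6631 -1.2730
step 2 | θ: -0.2231 0.1552 0.6603 | w: 0.5168 1.0283 1.6926 | eef: -0.2566 0.0055 0.8693 | trq: 15.7966 10.8818 -1.1761
step 3 | θ: -0.2173 0.1677 0.6787 | w: 0.6444 1.4689 1.9537 | eef: -0.2535 -0.0001 0.8695 | trq: 14.8419 9.2360 -1.0299
step 4 | θ: -0.2103 0.1842 0.6989 | w: 0.7540 1.8310 2.0866 | eef: -0.2496 -0.0082 0.8699 | trq: 13.8527 7.7455 -0.8733
step 5 | θ: -0.2023 0.2040 0.7201 | w: 0.8479 2.1279 2.1544 | eef: -0.2448 -0.0182 0.8702 | trq: 12.8648 6.4070 -0.7227
step 6 | θ: -0.1934 0.2265 0.7419 | w: 0.9279 2.3692 2.1872 | eef: -0.2392 -0.0300 0.8705 | trq: 11.8929 5.2082 -0.5844
step 7 | θ: -0.1838 0.2512 0.7638 | w: 0.9954 2.5629 2.1993 | eef: -0.2327 -0.0432 0.8706 | trq: 10.9429 4.1347 -0.4602
step 8 | θ: -0.1735 0.2775 0.7858 | w: 1.0515 2.7154 2.1978 | eef: -0.2255 -0.0575 0.8705 | trq: 10.0174 3.1722 -0.3500
step 9 | θ: -0.1628 0.3053 0.8077 | w: 1.0974 2.8321 2.1864 | eef: -0.2176 -0.0727 0.8701 | trq: 9.1187 2.3082 -0.2530
step 10 | θ: -0.1516 0.3340 0.8295 | w: 1.1342 2.9178 2.1671 | eef: -0.2091 -0.0886 0.8693 | trq: 8.2489 1.5316 -0.1680
step 11 | θ: -0.1402 0.3635 0.8510 | w: 1.1626 2.9768 2.1416 | eef: -0.2000 -0.1050 0.8680 | trq: 7.4107 0.8329 -0.0939
step 12 | θ: -0.1284 0.3934 0.8723 | w: 1.1836 3.0127 2.1109 | eef: -0.1905 -0.1217 0.8663 | trq: 6.6070 0.2040 -0.0295
step 13 | θ: -0.1165 0.4237 0.8932 | w: 1.1978 3.0288 2.0759 | eef: -0.1806 -0.1386 0.8641 | trq: 5.8406 -0.3621 0.0259
step 14 | θ: -0.1045 0.4539 0.9137 | w: 1.2060 3.0280 2.0375 | eef: -0.1703 -0.1555 0.8614 | trq: 5.1145 -0.8717 0.0734
step 15 | θ: -0.0924 0.4841 0.9339 | w: 1.2088 3.0130 1.9964 | eef: -0.1598 -0.1724 0.8582 | trq: 4.4309 -1.3302 0.1137
step 16 | θ: -0.0804 0.5141 0.9536 | w: 1.2066 2.9860 1.9535 | eef: -0.1491 -0.1891 0.8544 | trq: 3.7914 -1.7425 0.1475
step 17 | θ: -0.0683 0.5438 0.9729 | w: 1.2000 2.9492 1.9092 | eef: -0.1383 -0.2056 0.8502 | trq: 3.1974 -2.1129 0.1754
step 18 | θ: -0.0564 0.5731 0.9918 | w: 1.1895 2.9042 1.8643 | eef: -0.1274 -0.2217 0.8455 | trq: 2.6491 -2.4455 0.1980
step 19 | θ: -0.0446 0.6018 1.0101 | w: 1.1754 2.8527 1.8191 | eef: -0.1166 -0.2375 0.8403 | trq: 2.1464 -2.7438 0.2158
step 20 | θ: -0.0329 0.6301 1.0281 | w: 1.1581 2.7961 1.7740 | eef: -0.1058 -0.2529 0.8347 | trq: 1.6884 -3.0111 0.2293
step 21 | θ: -0.0214 0.6577 1.0456 | w: 1.1379 2.7356 1.7295 | eef: -0.0951 -0.2679 0.8287 | trq: 1.2737 -3.2505 0.2390
step 22 | θ: -0.0102 0.6848 1.0626 | w: 1.1153 2.6722 1.6858 | eef: -0.0846 -0.2823 0.8224 | trq: 0.9005 -3.4647 0.2453
step 23 | θ: 0.0009 0.7112 1.0792 | w: 1.0903 2.6068 1.6430 | eef: -0.0743 -0.2963 0.8157 | trq: 0.5666 -3.6563 0.2486
step 24 | θ: 0.0116 0.7369 1.0954 | w: 1.0634 2.5402 1.6014 | eef: -0.0642 -0.3098 0.8088 | trq: 0.2696 -3.8275 0.2491
step 25 | θ: 0.0221 0.7620 1.1112 | w: 1.0348 2.4731 1.5611 | eef: -0.0545 -0.3228 0.8016 | trq: 0.0069 -3.9805 0.2473
step 26 | θ: 0.0323 0.7863 1.1266 | w: 1.0047 2.4059 1.5221 | eef: -0.0450 -0.3353 0.7942 | trq: -0.2241 -4.1171 0.2435
step 27 | θ: 0.0422 0.8101 1.1416 | w: 0.9734 2.3391 1.4844 | eef: -0.0358 -0.3473 0.7865 | trq: -0.4260 -4.2391 0.2379
step 28 | θ: 0.0518 0.8331 1.1562 | w: 0.9410 2.2730 1.4482 | eef: -0.0270 -0.3589 0.7788 | trq: -0.6016 -4.3479 0.2308
step 29 | θ: 0.0610 0.8555 1.1705 | w: 0.9077 2.2080 1.4133 | eef: -0.0185 -0.3699 0.7709 | trq: -0.7533 -4.4450 0.2223
step 30 | θ: 0.0699 0.8773 1.1845 | w: 0.8737 2.1443 1.3797 | eef: -0.0104 -0.3805 0.7629 | trq: -0.8836 -4.5316 0.2128
step 31 | θ: 0.0785 0.8984 1.1981 | w: 0.8391 2.0820 1.3474 | eef: -0.0026 -0.3906 0.7548 | trq: -0.9947 -4.6089 0.2023
step 32 | θ: 0.0867 0.9189 1.2114 | w: 0.8042 2.0212 1.3164 | eef: 0.0047 -0.4003 0.7467 | trq: -1.0888 -4.6776 0.1911
step 33 | θ: 0.0945 0.9388 1.2244 | w: 0.7691 1.9621 1.2866 | eef: 0.0118 -0.4096 0.7386 | trq: -1.1677 -4.7388 0.1792
step 34 | θ: 0.1021 0.9582 1.2371 | w: 0.7338 1.9046 1.2580 | eef: 0.0184 -0.4185 0.7305 | trq: -1.2334 -4.7932 0.1669
step 35 | θ: 0.1092 0.9769 1.2495 | w: 0.6986 1.8489 1.2305 | eef: 0.0247 -0.4270 0.7223 | trq: -1.2873 -4.8414 0.1543
step 36 | θ: 0.1160 0.9951 1.2617 | w: 0.6634 1.7948 1.2040 | eef: 0.0306 -0.4351 0.7142 | trq: -1.3310 -4.8841 0.1413
step 37 | θ: 0.1225 1.0128 1.2735 | w: 0.6285 1.7425 1.1785 | eef: 0.0362 -0.4428 0.7062 | trq: -1.3658 -4.9217 0.1282
step 38 | θ: 0.1286 1.0300 1.2852 | w: 0.5938 1.6918 1.1540 | eef: 0.0414 -0.4502 0.6982 | trq: -1.3928 -4.9548 0.1150
step 39 | θ: 0.1344 1.0467 1.2966 | w: 0.5596 1.6427 1.1304 | eef: 0.0463 -0.4573 0.6902 | trq: -1.4131 -4.9837 0.1017
step 40 | θ: 0.1398 1.0629 1.3078 | w: 0.5258 1.5951 1.1077 | eef: 0.0509 -0.4640 0.6824 | trq: -1.4275 -5.0088 0.0885
step 41 | θ: 0.1449 1.0786 1.3187 | w: 0.4925 1.5491 1.0857 | eef: 0.0552 -0.4705 0.6746 | trq: -1.4369 -5.0304 0.0753
step 42 | θ: 0.1496 1.0938 1.3295 | w: 0.4598 1.5045 1.0645 | eef: 0.0591 -0.4767 0.6669 | trq: -1.4419 -5.0488 0.0623
step 43 | θ: 0.1541 1.1087 1.3400 | w: 0.4277 1.4613 1.0441 | eef: 0.0628 -0.4825 0.6594 | trq: -1.4432 -5.0642 0.0494
step 44 | θ: 0.1582 1.1231 1.3503 | w: 0.3963 1.4195 1.0244 | eef: 0.0662 -0.4882 0.6519 | trq: -1.4413 -5.0769 0.0366
step 45 | θ: 0.1620 1.1371 1.3604 | w: 0.3656 1.3789 1.0053 | eef: 0.0693 -0.4935 0.6446 | trq: -1.4367 -5.0870 0.0241
step 46 | θ: 0.1655 1.1507 1.3704 | w: 0.3357 1.3395 0.9868 | eef: 0.0721 -0.4987 0.6374 | trq: -1.4297 -5.0947 0.0118
step 47 | θ: 0.1687 1.1639 1.3802 | w: 0.3066 1.3012 0.9689 | eef: 0.0747 -0.5036 0.6303 | trq: -1.4206 -5.1002 -0.0002
step 48 | θ: 0.1716 1.1767 1.3897 | w: 0.2783 1.2640 0.9516 | eef: 0.0771 -0.5082 0.6233 | trq: -1.4099 -5.1037 -0.0120
step 49 | θ: 0.1743 1.1891 1.3992 | w: 0.2508 1.2279 0.9349 | eef: 0.0793 -0.5127 0.6165


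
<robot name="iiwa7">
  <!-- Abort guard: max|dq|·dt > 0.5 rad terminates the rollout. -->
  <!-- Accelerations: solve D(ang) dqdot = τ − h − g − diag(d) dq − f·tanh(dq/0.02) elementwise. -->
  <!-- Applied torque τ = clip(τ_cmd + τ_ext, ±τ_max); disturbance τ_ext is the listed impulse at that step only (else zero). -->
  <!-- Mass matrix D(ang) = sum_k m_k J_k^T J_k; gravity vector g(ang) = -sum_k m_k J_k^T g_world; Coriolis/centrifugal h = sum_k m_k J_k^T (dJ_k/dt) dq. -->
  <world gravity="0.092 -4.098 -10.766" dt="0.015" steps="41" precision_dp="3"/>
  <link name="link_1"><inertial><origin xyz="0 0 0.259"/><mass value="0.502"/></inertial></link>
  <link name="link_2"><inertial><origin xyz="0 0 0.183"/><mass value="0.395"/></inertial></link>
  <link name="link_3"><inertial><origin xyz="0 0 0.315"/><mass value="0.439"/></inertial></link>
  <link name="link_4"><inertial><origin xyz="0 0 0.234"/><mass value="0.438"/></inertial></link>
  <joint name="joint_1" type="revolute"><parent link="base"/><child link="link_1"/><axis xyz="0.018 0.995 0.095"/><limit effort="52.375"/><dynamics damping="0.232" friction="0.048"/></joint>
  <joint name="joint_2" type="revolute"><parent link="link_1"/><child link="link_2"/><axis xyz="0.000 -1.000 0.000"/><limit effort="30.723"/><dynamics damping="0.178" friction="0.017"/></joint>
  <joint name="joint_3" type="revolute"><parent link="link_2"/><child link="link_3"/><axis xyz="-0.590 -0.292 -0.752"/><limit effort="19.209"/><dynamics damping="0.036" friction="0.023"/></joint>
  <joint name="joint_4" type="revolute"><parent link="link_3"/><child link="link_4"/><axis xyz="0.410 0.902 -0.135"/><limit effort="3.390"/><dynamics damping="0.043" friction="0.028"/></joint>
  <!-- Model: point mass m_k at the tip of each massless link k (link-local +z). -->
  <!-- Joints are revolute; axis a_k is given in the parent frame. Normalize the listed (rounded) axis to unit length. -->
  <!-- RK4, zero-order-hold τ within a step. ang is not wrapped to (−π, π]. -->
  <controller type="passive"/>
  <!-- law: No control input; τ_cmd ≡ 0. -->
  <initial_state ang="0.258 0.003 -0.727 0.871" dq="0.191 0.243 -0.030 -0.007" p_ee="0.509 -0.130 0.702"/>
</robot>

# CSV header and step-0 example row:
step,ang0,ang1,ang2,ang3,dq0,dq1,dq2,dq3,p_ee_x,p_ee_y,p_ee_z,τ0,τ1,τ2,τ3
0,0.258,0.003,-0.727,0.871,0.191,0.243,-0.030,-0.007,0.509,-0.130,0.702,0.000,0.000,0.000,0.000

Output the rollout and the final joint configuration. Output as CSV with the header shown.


step,ang0,ang1,ang2,ang3,dq0,dq1,dq2,dq3,p_ee_x,p_ee_y,p_ee_z,τ0,τ1,τ2,τ3
1,0.261,0.008,-0.733,0.872,0.203,0.394,-0.790,0.070,0.510,-0.129,0.701,0.000,0.000,0.000,0.000
2,0.264,0.014,-0.750,0.873,0.191,0.476,-1.474,0.126,0.512,-0.129,0.699,0.000,0.000,0.000,0.000
3,0.267,0.022,-0.777,0.875,0.160,0.497,-2.086,0.162,0.515,-0.128,0.694,0.000,0.000,0.000,0.000
4,0.269,0.029,-0.812,0.878,0.111,0.453,-2.612,0.172,0.519,-0.126,0.688,0.000,0.000,0.000,0.000
5,0.270,0.035,-0.855,0.880,0.045,0.333,-3.028,0.158,0.523,-0.124,0.680,0.000,0.000,0.000,0.000
6,0.270,0.039,-0.903,0.882,-0.022,0.151,-3.315,0.131,0.529,-0.120,0.671,0.000,0.000,0.000,0.000
7,0.269,0.039,-0.954,0.884,-0.076,-0.068,-3.467,0.108,0.536,-0.116,0.661,0.000,0.000,0.000,0.000
8,0.268,0.037,-1.006,0.886,-0.118,-0.322,-3.502,0.087,0.543,-0.111,0.648,0.000,0.000,0.000,0.000
9,0.266,0.030,-1.058,0.887,-0.152,-0.619,-3.420,0.071,0.551,-0.106,0.635,0.000,0.000,0.000,0.000
10,0.263,0.018,-1.108,0.888,-0.170,-0.927,-3.266,0.058,0.560,-0.100,0.620,0.000,0.000,0.000,0.000
11,0.261,0.002,-1.156,0.889,-0.166,-1.223,-3.073,0.041,0.570,-0.094,0.603,0.000,0.000,0.000,0.000
12,0.258,-0.019,-1.200,0.889,-0.139,-1.499,-2.866,0.018,0.580,-0.087,0.585,0.000,0.000,0.000,0.000
13,0.257,-0.043,-1.242,0.889,-0.087,-1.747,-2.643,-0.000,0.591,-0.081,0.564,0.000,0.000,0.000,0.000
14,0.256,-0.071,-1.280,0.889,-0.011,-1.969,-2.413,-0.018,0.602,-0.075,0.542,0.000,0.000,0.000,0.000
15,0.256,-0.102,-1.314,0.888,0.073,-2.184,-2.190,-0.059,0.613,-0.069,0.518,0.000,0.000,0.000,0.000
16,0.258,-0.136,-1.346,0.887,0.180,-2.368,-1.987,-0.136,0.625,-0.064,0.492,0.000,0.000,0.000,0.000
17,0.262,-0.173,-1.374,0.884,0.314,-2.516,-1.805,-0.253,0.636,-0.059,0.464,0.000,0.000,0.000,0.000
18,0.268,-0.212,-1.400,0.879,0.475,-2.628,-1.640,-0.410,0.648,-0.054,0.433,0.000,0.000,0.000,0.000
19,0.276,-0.252,-1.423,0.872,0.666,-2.704,-1.489,-0.608,0.659,-0.050,0.401,0.000,0.000,0.000,0.000
20,0.288,-0.293,-1.445,0.861,0.889,-2.739,-1.349,-0.845,0.671,-0.047,0.366,0.000,0.000,0.000,0.000
21,0.303,-0.334,-1.464,0.846,1.146,-2.733,-1.215,-1.120,0.682,-0.045,0.329,0.000,0.000,0.000,0.000
22,0.323,-0.374,-1.481,0.827,1.440,-2.681,-1.082,-1.428,0.692,-0.043,0.290,0.000,0.000,0.000,0.000
23,0.347,-0.414,-1.496,0.803,1.774,-2.582,-0.942,-1.762,0.702,-0.043,0.249,0.000,0.000,0.000,0.000
24,0.376,-0.451,-1.509,0.774,2.149,-2.433,-0.785,-2.111,0.711,-0.043,0.205,0.000,0.000,0.000,0.000
25,0.411,-0.487,-1.520,0.740,2.569,-2.235,-0.595,-2.461,0.719,-0.045,0.159,0.000,0.000,0.000,0.000
26,0.453,-0.518,-1.527,0.700,3.031,-1.993,-0.349,-2.789,0.726,-0.048,0.111,0.000,0.000,0.000,0.000
27,0.502,-0.546,-1.530,0.656,3.534,-1.715,-0.019,-3.071,0.732,-0.052,0.062,0.000,0.000,0.000,0.000
28,0.559,-0.570,-1.527,0.608,4.072,-1.396,0.362,-3.333,0.736,-0.057,0.010,0.000,0.000,0.000,0.000
29,0.625,-0.588,-1.518,0.557,4.638,-1.079,0.909,-3.492,0.738,-0.064,-0.043,0.000,0.000,0.000,0.000
30,0.699,-0.602,-1.499,0.504,5.214,-0.811,1.698,-3.518,0.738,-0.071,-0.098,0.000,0.000,0.000,0.000
31,0.781,-0.613,-1.465,0.452,5.776,-0.653,2.799,-3.425,0.736,-0.080,-0.153,0.000,0.000,0.000,0.000
32,0.872,-0.623,-1.413,0.402,6.291,-0.689,4.277,-3.298,0.733,-0.090,-0.210,0.000,0.000,0.000,0.000
33,0.969,-0.635,-1.335,0.352,6.721,-0.999,6.100,-3.398,0.729,-0.099,-0.266,0.000,0.000,0.000,0.000
34,1.073,-0.653,-1.231,0.296,7.095,-1.327,7.562,-4.352,0.724,-0.108,-0.323,0.000,0.000,0.000,0.000
35,1.184,-0.668,-1.120,0.216,7.744,-0.437,6.782,-6.405,0.721,-0.114,-0.379,0.000,0.000,0.000,0.000
36,1.307,-0.660,-1.033,0.106,8.736,1.593,4.834,-7.990,0.718,-0.115,-0.434,0.000,0.000,0.000,0.000
37,1.446,-0.621,-0.971,-0.019,9.773,3.683,3.561,-8.536,0.714,-0.112,-0.487,0.000,0.000,0.000,0.000
38,1.600,-0.551,-0.923,-0.146,10.743,5.617,3.039,-8.267,0.708,-0.106,-0.538,0.000,0.000,0.000,0.000
39,1.768,-0.453,-0.877,-0.263,11.591,7.336,3.105,-7.329,0.697,-0.096,-0.587,0.000,0.000,0.000,0.000
40,1.947,-0.332,-0.827,-0.363,12.240,8.688,3.650,-5.847,0.682,-0.082,-0.634,0.000,0.000,0.000,0.000
41,2.133,-0.196,-0.766,-0.437,12.555,9.415,4.531,-4.019,0.661,-0.064,-0.677,,,,
# final ang (rad): 2.133 -0.196 -0.766 -0.437


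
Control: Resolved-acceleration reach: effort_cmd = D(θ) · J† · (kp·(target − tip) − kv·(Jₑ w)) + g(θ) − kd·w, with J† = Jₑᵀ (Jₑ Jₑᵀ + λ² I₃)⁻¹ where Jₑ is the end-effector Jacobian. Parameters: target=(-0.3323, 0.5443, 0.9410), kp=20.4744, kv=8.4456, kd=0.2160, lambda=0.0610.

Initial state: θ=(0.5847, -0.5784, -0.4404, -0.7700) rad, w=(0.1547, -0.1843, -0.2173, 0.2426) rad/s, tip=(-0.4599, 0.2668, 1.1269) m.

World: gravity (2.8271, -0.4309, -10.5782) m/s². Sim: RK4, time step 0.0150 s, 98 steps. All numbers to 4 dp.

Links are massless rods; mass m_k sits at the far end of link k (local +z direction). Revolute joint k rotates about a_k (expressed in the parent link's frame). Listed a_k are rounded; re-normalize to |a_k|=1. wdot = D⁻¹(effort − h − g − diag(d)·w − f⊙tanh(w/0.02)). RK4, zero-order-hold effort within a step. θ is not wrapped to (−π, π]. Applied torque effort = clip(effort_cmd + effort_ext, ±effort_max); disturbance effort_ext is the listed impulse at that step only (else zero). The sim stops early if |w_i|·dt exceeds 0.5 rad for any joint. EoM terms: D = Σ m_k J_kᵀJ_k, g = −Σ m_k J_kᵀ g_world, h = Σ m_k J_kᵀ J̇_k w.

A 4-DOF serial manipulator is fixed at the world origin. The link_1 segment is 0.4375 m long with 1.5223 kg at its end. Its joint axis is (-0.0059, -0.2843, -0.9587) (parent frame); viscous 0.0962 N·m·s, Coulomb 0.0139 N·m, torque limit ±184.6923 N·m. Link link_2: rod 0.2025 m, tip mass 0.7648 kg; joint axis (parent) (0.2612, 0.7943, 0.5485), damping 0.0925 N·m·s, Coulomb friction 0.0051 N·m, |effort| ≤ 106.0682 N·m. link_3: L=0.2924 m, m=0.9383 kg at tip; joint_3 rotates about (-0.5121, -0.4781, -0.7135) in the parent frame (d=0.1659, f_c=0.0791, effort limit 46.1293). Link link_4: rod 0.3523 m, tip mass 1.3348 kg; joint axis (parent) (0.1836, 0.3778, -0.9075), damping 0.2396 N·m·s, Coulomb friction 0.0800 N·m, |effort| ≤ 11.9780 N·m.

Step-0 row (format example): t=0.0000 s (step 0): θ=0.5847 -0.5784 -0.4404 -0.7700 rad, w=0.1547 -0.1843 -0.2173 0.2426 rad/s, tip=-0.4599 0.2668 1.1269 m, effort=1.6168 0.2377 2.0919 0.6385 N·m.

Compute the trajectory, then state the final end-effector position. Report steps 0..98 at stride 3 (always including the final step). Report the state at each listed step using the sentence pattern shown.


t=0.0450 s (step 3): θ=0.5832 -0.5827 -0.4266 -0.7677 rad, w=-0.2008 -0.0903 0.6651 0.0418 rad/s, tip=-0.4606 0.2753 1.1238 m, effort=0.1720 2.5618 0.3276 0.8211 N·m.
t=0.0900 s (step 6): θ=0.5702 -0.5867 -0.3872 -0.7663 rad, w=-0.3630 -0.1022 1.0389 0.0476 rad/s, tip=-0.4605 0.2906 1.1181 m, effort=-0.7967 4.2700 -0.8973 0.9331 N·m.
t=0.1350 s (step 9): θ=0.5529 -0.5911 -0.3362 -0.7650 rad, w=-0.4111 -0.1092 1.1989 0.0649 rad/s, tip=-0.4598 0.3095 1.1107 m, effort=-1.4641 5.5384 -1.8061 1.0209 N·m.
t=0.1800 s (step 12): θ=0.5350 -0.5953 -0.2807 -0.7635 rad, w=-0.3982 -0.1044 1.2457 0.0747 rad/s, tip=-0.4582 0.3299 1.1021 m, effort=-1.9267 6.4767 -2.4992 1.0917 N·m.
t=0.2250 s (step 15): θ=0.5185 -0.5991 -0.2246 -0.7620 rad, w=-0.3564 -0.0917 1.2303 0.0724 rad/s, tip=-0.4558 0.3505 1.0928 m, effort=-2.2515 7.1727 -3.0400 1.1510 N·m.
t=0.2700 s (step 18): θ=0.5042 -0.6021 -0.1701 -0.7612 rad, w=-0.3031 -0.0733 1.1814 0.0520 rad/s, tip=-0.4526 0.3707 1.0832 m, effort=-2.4842 7.6930 -3.4707 1.2043 N·m.
t=0.3150 s (step 21): θ=0.4923 -0.6044 -0.1182 -0.7614 rad, w=-0.2521 -0.0564 1.1145 0.0313 rad/s, tip=-0.4488 0.3899 1.0736 m, effort=-2.6523 8.0823 -3.8180 1.2496 N·m.
t=0.3600 s (step 24): θ=0.4826 -0.6060 -0.0697 -0.7624 rad, w=-0.2091 -0.0429 1.0403 0.0176 rad/s, tip=-0.4443 0.4079 1.0642 m, effort=-2.7746 8.3743 -4.1014 1.2866 N·m.
t=0.4050 s (step 27): θ=0.4745 -0.6071 -0.0245 -0.7637 rad, w=-0.1749 -0.0321 0.9652 0.0098 rad/s, tip=-0.4395 0.4246 1.0551 m, effort=-2.8638 8.5935 -4.3348 1.3173 N·m.
t=0.4500 s (step 30): θ=0.4677 -0.6078 0.0173 -0.7651 rad, w=-0.1486 -0.0227 0.8927 0.0044 rad/s, tip=-0.4343 0.4399 1.0465 m, effort=-2.9283 8.7576 -4.5279 1.3434 N·m.
t=0.4950 s (step 33): θ=0.4619 -0.6082 0.0559 -0.7666 rad, w=-0.1282 -0.0131 0.8248 -0.0038 rad/s, tip=-0.4290 0.4538 1.0384 m, effort=-2.9735 8.8793 -4.6883 1.3671 N·m.
t=0.5400 s (step 36): θ=0.4566 -0.6084 0.0916 -0.7676 rad, w=-0.1000 0.0106 0.7622 -0.0666 rad/s, tip=-0.4236 0.4663 1.0309 m, effort=-3.0068 8.9743 -4.8241 1.4027 N·m.
t=0.5850 s (step 39): θ=0.4518 -0.6084 0.1245 -0.7684 rad, w=-0.0909 0.0187 0.7048 -0.0716 rad/s, tip=-0.4182 0.4776 1.0240 m, effort=-3.0224 9.0327 -4.9332 1.4203 N·m.
t=0.6300 s (step 42): θ=0.4473 -0.6080 0.1550 -0.7694 rad, w=-0.0858 0.0255 0.6523 -0.0742 rad/s, tip=-0.4129 0.4877 1.0176 m, effort=-3.0276 9.0694 -5.0234 1.4354 N·m.
t=0.6750 s (step 45): θ=0.4429 -0.6073 0.1833 -0.7704 rad, w=-0.0836 0.0316 0.6044 -0.0759 rad/s, tip=-0.4078 0.4966 1.0118 m, effort=-3.0245 9.0889 -5.0979 1.4485 N·m.
t=0.7200 s (step 48): θ=0.4386 -0.6064 0.2095 -0.7716 rad, w=-0.0834 0.0370 0.5608 -0.0772 rad/s, tip=-0.4029 0.5045 1.0065 m, effort=-3.0147 9.0945 -5.1595 1.4599 N·m.
t=0.7650 s (step 51): θ=0.4343 -0.6052 0.2339 -0.7728 rad, w=-0.0846 0.0419 0.5212 -0.0781 rad/s, tip=-0.3982 0.5114 1.0017 m, effort=-2.9997 9.0890 -5.2106 1.4698 N·m.
t=0.8100 s (step 54): θ=0.4299 -0.6038 0.2566 -0.7740 rad, w=-0.0866 0.0463 0.4852 -0.0788 rad/s, tip=-0.3938 0.5175 0.9973 m, effort=-2.9807 9.0747 -5.2531 1.4784 N·m.
t=0.8550 s (step 57): θ=0.4254 -0.6022 0.2777 -0.7752 rad, w=-0.0891 0.0500 0.4524 -0.0792 rad/s, tip=-0.3897 0.5228 0.9934 m, effort=-2.9587 9.0534 -5.2888 1.4858 N·m.
t=0.9000 s (step 60): θ=0.4207 -0.6004 0.2975 -0.7764 rad, w=-0.0918 0.0533 0.4225 -0.0795 rad/s, tip=-0.3858 0.5274 0.9899 m, effort=-2.9346 9.0268 -5.3188 1.4922 N·m.
t=0.9450 s (step 63): θ=0.4160 -0.5986 0.3159 -0.7777 rad, w=-0.0943 0.0560 0.3952 -0.0796 rad/s, tip=-0.3822 0.5314 0.9867 m, effort=-2.9090 8.9962 -5.3445 1.4978 N·m.
t=0.9900 s (step 66): θ=0.4111 -0.5966 0.3332 -0.7790 rad, w=-0.0966 0.0582 0.3701 -0.0796 rad/s, tip=-0.3789 0.5348 0.9839 m, effort=-2.8828 8.9627 -5.3667 1.5025 N·m.
t=1.0350 s (step 69): θ=0.4062 -0.5945 0.3495 -0.7802 rad, w=-0.0986 0.0599 0.3471 -0.0795 rad/s, tip=-0.3758 0.5377 0.9813 m, effort=-2.8562 8.9273 -5.3863 1.5066 N·m.
t=1.0800 s (step 72): θ=0.4011 -0.5923 0.3647 -0.7815 rad, w=-0.1002 0.0611 0.3259 -0.0793 rad/s, tip=-0.3730 0.5402 0.9790 m, effort=-2.8296 8.8907 -5.4037 1.5102 N·m.
t=1.1250 s (step 75): θ=0.3960 -0.5901 0.3791 -0.7827 rad, w=-0.1013 0.0618 0.3064 -0.0791 rad/s, tip=-0.3704 0.5424 0.9769 m, effort=-2.8035 8.8534 -5.4195 1.5133 N·m.
t=1.1700 s (step 78): θ=0.3909 -0.5879 0.3925 -0.7840 rad, w=-0.1020 0.0622 0.2883 -0.0788 rad/s, tip=-0.3680 0.5442 0.9750 m, effort=-2.7779 8.8160 -5.4341 1.5159 N·m.
t=1.2150 s (step 81): θ=0.3857 -0.5856 0.4053 -0.7852 rad, w=-0.1022 0.0622 0.2715 -0.0784 rad/s, tip=-0.3658 0.5457 0.9734 m, effort=-2.7532 8.7788 -5.4477 1.5183 N·m.
t=1.2600 s (step 84): θ=0.3805 -0.5834 0.4173 -0.7864 rad, w=-0.1020 0.0619 0.2559 -0.0780 rad/s, tip=-0.3638 0.5470 0.9718 m, effort=-2.7293 8.7422 -5.4606 1.5203 N·m.
t=1.3050 s (step 87): θ=0.3754 -0.5812 0.4286 -0.7876 rad, w=-0.1013 0.0613 0.2415 -0.0775 rad/s, tip=-0.3619 0.5480 0.9705 m, effort=-2.7064 8.7063 -5.4729 1.5221 N·m.
t=1.3500 s (step 90): θ=0.3703 -0.5790 0.4393 -0.7888 rad, w=-0.1003 0.0605 0.2280 -0.0770 rad/s, tip=-0.3602 0.5489 0.9692 m, effort=-2.6844 8.6713 -5.4848 1.5236 N·m.
t=1.3950 s (step 93): θ=0.3652 -0.5769 0.4494 -0.7900 rad, w=-0.0990 0.0595 0.2154 -0.0765 rad/s, tip=-0.3587 0.5496 0.9681 m, effort=-2.6636 8.6374 -5.4963 1.5250 N·m.
t=1.4400 s (step 96): θ=0.3602 -0.5748 0.4590 -0.7911 rad, w=-0.0973 0.0583 0.2036 -0.0760 rad/s, tip=-0.3573 0.5502 0.9670 m, effort=-2.6437 8.6046 -5.5075 1.5262 N·m.
t=1.4700 s (step 98): θ=0.3569 -0.5734 0.4651 -0.7918 rad, w=-0.0960 0.0574 0.1962 -0.0756 rad/s, tip=-0.3564 0.5505 0.9664 m.
final tip position (m): -0.3564 0.5505 0.9664


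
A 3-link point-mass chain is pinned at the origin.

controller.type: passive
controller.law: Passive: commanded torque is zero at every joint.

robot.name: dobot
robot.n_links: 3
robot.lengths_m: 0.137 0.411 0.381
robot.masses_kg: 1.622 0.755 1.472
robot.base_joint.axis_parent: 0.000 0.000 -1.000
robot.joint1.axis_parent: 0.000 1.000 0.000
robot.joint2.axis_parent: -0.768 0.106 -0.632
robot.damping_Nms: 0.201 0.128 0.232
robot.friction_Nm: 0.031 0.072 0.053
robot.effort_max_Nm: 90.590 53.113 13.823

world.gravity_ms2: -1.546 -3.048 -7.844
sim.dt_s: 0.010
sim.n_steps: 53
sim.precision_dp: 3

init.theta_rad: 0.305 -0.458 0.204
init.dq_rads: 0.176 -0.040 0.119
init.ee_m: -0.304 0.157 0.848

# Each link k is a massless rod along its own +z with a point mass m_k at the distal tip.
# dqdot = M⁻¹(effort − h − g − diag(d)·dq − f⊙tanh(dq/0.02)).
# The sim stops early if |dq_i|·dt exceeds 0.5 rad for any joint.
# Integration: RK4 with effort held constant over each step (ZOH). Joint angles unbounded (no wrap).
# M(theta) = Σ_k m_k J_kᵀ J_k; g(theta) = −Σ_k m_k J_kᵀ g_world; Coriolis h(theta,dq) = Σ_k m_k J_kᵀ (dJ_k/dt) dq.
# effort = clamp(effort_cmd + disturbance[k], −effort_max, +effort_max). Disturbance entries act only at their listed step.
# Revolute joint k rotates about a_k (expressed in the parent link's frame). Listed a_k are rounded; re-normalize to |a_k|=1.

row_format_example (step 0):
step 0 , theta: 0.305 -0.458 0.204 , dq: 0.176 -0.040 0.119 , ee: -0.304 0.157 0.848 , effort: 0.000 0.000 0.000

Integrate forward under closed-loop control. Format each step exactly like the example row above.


step 1 , theta: 0.305 -0.459 0.206 , dq: -0.088 -0.098 0.347 , ee: -0.304 0.158 0.848 , effort: 0.000 0.000 0.000
step 2 , theta: 0.303 -0.460 0.211 , dq: -0.295 -0.154 0.507 , ee: -0.305 0.159 0.848 , effort: 0.000 0.000 0.000
step 3 , theta: 0.300 -0.462 0.216 , dq: -0.473 -0.209 0.632 , ee: -0.305 0.159 0.847 , effort: 0.000 0.000 0.000
step 4 , theta: 0.294 -0.464 0.223 , dq: -0.626 -0.263 0.732 , ee: -0.307 0.160 0.846 , effort: 0.000 0.000 0.000
step 5 , theta: 0.287 -0.467 0.231 , dq: -0.760 -0.317 0.811 , ee: -0.308 0.160 0.845 , effort: 0.000 0.000 0.000
step 6 , theta: 0.279 -0.470 0.239 , dq: -0.876 -0.371 0.874 , ee: -0.311 0.160 0.844 , effort: 0.000 0.000 0.000
step 7 , theta: 0.270 -0.474 0.248 , dq: -0.979 -0.426 0.926 , ee: -0.313 0.160 0.842 , effort: 0.000 0.000 0.000
step 8 , theta: 0.259 -0.479 0.258 , dq: -1.069 -0.481 0.969 , ee: -0.316 0.160 0.841 , effort: 0.000 0.000 0.000
step 9 , theta: 0.248 -0.484 0.268 , dq: -1.148 -0.538 1.005 , ee: -0.320 0.160 0.839 , effort: 0.000 0.000 0.000
step 10 , theta: 0.236 -0.490 0.278 , dq: -1.218 -0.596 1.036 , ee: -0.324 0.160 0.837 , effort: 0.000 0.000 0.000
step 11 , theta: 0.224 -0.496 0.288 , dq: -1.280 -0.656 1.064 , ee: -0.328 0.159 0.834 , effort: 0.000 0.000 0.000
step 12 , theta: 0.211 -0.503 0.299 , dq: -1.334 -0.717 1.089 , ee: -0.333 0.158 0.832 , effort: 0.000 0.000 0.000
step 13 , theta: 0.197 -0.510 0.310 , dq: -1.380 -0.780 1.112 , ee: -0.339 0.158 0.829 , effort: 0.000 0.000 0.000
step 14 , theta: 0.183 -0.518 0.321 , dq: -1.420 -0.846 1.134 , ee: -0.345 0.157 0.826 , effort: 0.000 0.000 0.000
step 15 , theta: 0.169 -0.527 0.333 , dq: -1.453 -0.913 1.154 , ee: -0.351 0.155 0.822 , effort: 0.000 0.000 0.000
step 16 , theta: 0.154 -0.537 0.345 , dq: -1.480 -0.982 1.173 , ee: -0.358 0.154 0.819 , effort: 0.000 0.000 0.000
step 17 , theta: 0.139 -0.547 0.356 , dq: -1.501 -1.054 1.191 , ee: -0.365 0.153 0.815 , effort: 0.000 0.000 0.000
step 18 , theta: 0.124 -0.558 0.368 , dq: -1.517 -1.128 1.207 , ee: -0.372 0.151 0.810 , effort: 0.000 0.000 0.000
step 19 , theta: 0.109 -0.569 0.381 , dq: -1.526 -1.205 1.221 , ee: -0.380 0.149 0.805 , effort: 0.000 0.000 0.000
step 20 , theta: 0.094 -0.582 0.393 , dq: -1.531 -1.283 1.234 , ee: -0.389 0.147 0.800 , effort: 0.000 0.000 0.000
step 21 , theta: 0.078 -0.595 0.405 , dq: -1.530 -1.364 1.244 , ee: -0.398 0.145 0.795 , effort: 0.000 0.000 0.000
step 22 , theta: 0.063 -0.609 0.418 , dq: -1.525 -1.448 1.250 , ee: -0.407 0.142 0.789 , effort: 0.000 0.000 0.000
step 23 , theta: 0.048 -0.624 0.430 , dq: -1.515 -1.533 1.253 , ee: -0.417 0.140 0.782 , effort: 0.000 0.000 0.000
step 24 , theta: 0.033 -0.640 0.443 , dq: -1.500 -1.621 1.251 , ee: -0.427 0.137 0.776 , effort: 0.000 0.000 0.000
step 25 , theta: 0.018 -0.657 0.455 , dq: -1.481 -1.710 1.245 , ee: -0.438 0.134 0.768 , effort: 0.000 0.000 0.000
step 26 , theta: 0.003 -0.674 0.468 , dq: -1.458 -1.802 1.232 , ee: -0.449 0.131 0.760 , effort: 0.000 0.000 0.000
step 27 , theta: -0.011 -0.693 0.480 , dq: -1.431 -1.895 1.212 , ee: -0.460 0.127 0.752 , effort: 0.000 0.000 0.000
step 28 , theta: -0.025 -0.712 0.492 , dq: -1.402 -1.989 1.185 , ee: -0.472 0.123 0.743 , effort: 0.000 0.000 0.000
step 29 , theta: -0.039 -0.732 0.503 , dq: -1.369 -2.085 1.149 , ee: -0.484 0.119 0.733 , effort: 0.000 0.000 0.000
step 30 , theta: -0.053 -0.754 0.515 , dq: -1.333 -2.182 1.104 , ee: -0.496 0.115 0.723 , effort: 0.000 0.000 0.000
step 31 , theta: -0.066 -0.776 0.526 , dq: -1.295 -2.279 1.048 , ee: -0.509 0.110 0.712 , effort: 0.000 0.000 0.000
step 32 , theta: -0.079 -0.799 0.536 , dq: -1.255 -2.376 0.981 , ee: -0.522 0.105 0.700 , effort: 0.000 0.000 0.000
step 33 , theta: -0.091 -0.824 0.545 , dq: -1.213 -2.473 0.902 , ee: -0.535 0.100 0.688 , effort: 0.000 0.000 0.000
step 34 , theta: -0.103 -0.849 0.554 , dq: -1.169 -2.570 0.811 , ee: -0.549 0.094 0.675 , effort: 0.000 0.000 0.000
step 35 , theta: -0.114 -0.875 0.561 , dq: -1.124 -2.666 0.705 , ee: -0.563 0.088 0.660 , effort: 0.000 0.000 0.000
step 36 , theta: -0.125 -0.902 0.568 , dq: -1.079 -2.760 0.586 , ee: -0.577 0.082 0.646 , effort: 0.000 0.000 0.000
step 37 , theta: -0.136 -0.930 0.573 , dq: -1.032 -2.853 0.451 , ee: -0.591 0.075 0.630 , effort: 0.000 0.000 0.000
step 38 , theta: -0.146 -0.959 0.577 , dq: -0.985 -2.943 0.301 , ee: -0.605 0.068 0.613 , effort: 0.000 0.000 0.000
step 39 , theta: -0.156 -0.989 0.579 , dq: -0.938 -3.031 0.135 , ee: -0.619 0.061 0.595 , effort: 0.000 0.000 0.000
step 40 , theta: -0.165 -1.020 0.579 , dq: -0.893 -3.118 -0.039 , ee: -0.633 0.053 0.577 , effort: 0.000 0.000 0.000
step 41 , theta: -0.173 -1.051 0.578 , dq: -0.860 -3.206 -0.192 , ee: -0.647 0.045 0.557 , effort: 0.000 0.000 0.000
step 42 , theta: -0.182 -1.084 0.575 , dq: -0.825 -3.291 -0.365 , ee: -0.661 0.036 0.536 , effort: 0.000 0.000 0.000
step 43 , theta: -0.190 -1.117 0.571 , dq: -0.787 -3.373 -0.559 , ee: -0.674 0.027 0.514 , effort: 0.000 0.000 0.000
step 44 , theta: -0.198 -1.151 0.564 , dq: -0.748 -3.451 -0.772 , ee: -0.687 0.018 0.491 , effort: 0.000 0.000 0.000
step 45 , theta: -0.205 -1.186 0.555 , dq: -0.707 -3.526 -1.002 , ee: -0.700 0.008 0.467 , effort: 0.000 0.000 0.000
step 46 , theta: -0.212 -1.222 0.544 , dq: -0.666 -3.598 -1.247 , ee: -0.712 -0.002 0.441 , effort: 0.000 0.000 0.000
step 47 , theta: -0.218 -1.258 0.530 , dq: -0.624 -3.667 -1.505 , ee: -0.724 -0.013 0.415 , effort: 0.000 0.000 0.000
step 48 , theta: -0.224 -1.295 0.514 , dq: -0.581 -3.734 -1.774 , ee: -0.735 -0.024 0.387 , effort: 0.000 0.000 0.000
step 49 , theta: -0.230 -1.333 0.495 , dq: -0.540 -3.800 -2.049 , ee: -0.745 -0.035 0.357 , effort: 0.000 0.000 0.000
step 50 , theta: -0.235 -1.371 0.473 , dq: -0.499 -3.865 -2.326 , ee: -0.754 -0.046 0.327 , effort: 0.000 0.000 0.000
step 51 , theta: -0.240 -1.410 0.448 , dq: -0.461 -3.932 -2.599 , ee: -0.762 -0.058 0.295 , effort: 0.000 0.000 0.000
step 52 , theta: -0.244 -1.450 0.421 , dq: -0.426 -4.002 -2.862 , ee: -0.768 -0.071 0.263 , effort: 0.000 0.000 0.000
step 53 , theta: -0.248 -1.490 0.391 , dq: -0.397 -4.075 -3.107 , ee: -0.773 -0.083 0.229
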